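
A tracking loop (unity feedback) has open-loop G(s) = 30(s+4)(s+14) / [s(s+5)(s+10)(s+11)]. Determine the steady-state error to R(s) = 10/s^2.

275/84

G(s) has one factor of s in the denominator, so the system is type 1.
K_v = lim_{s→0} s·G(s) = 30·4·14 / (5·10·11) = 168/55.
e_ss = 10/K_v = 10/(168/55) = 275/84.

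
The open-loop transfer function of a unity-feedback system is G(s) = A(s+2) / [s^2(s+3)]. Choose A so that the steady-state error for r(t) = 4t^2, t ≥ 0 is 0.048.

250

System type = 2 (two poles at s=0).
K_a = lim_{s→0} s^2·G(s) = A·2 / (3) = (2/3)·A.
e_ss = 8/K_a = 0.048 ⇒ K_a = 500/3 ⇒ A = (500/3)/(2/3) = 250.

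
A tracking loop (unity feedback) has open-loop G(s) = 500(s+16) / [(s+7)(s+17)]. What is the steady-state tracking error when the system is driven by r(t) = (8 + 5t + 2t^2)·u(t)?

No free integrators in G(s): this is a type 0 system. Taking each input component in turn:
  • 8: e_ss = 8/(1+K_p) with K_p=8000/119 → 952/8119.
  • 5t: a type-0 system cannot track it, e_ss → ∞.
  • 2t^2: a type-0 system cannot track it, e_ss → ∞.
The unbounded component dominates.

infinity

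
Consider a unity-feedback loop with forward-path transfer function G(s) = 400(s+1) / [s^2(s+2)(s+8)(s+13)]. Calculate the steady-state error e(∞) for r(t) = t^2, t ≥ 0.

G(s) has two factors of s in the denominator, so the system is type 2.
K_a = lim_{s→0} s^2·G(s) = 400·1 / (2·8·13) = 25/13.
r(t) = t^2 gives R(s) = 2/s^3.
e_ss = 2/K_a = 2/(25/13) = 1.04.

1.04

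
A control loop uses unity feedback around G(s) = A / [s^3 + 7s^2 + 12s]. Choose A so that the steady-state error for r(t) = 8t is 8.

Factoring s from the denominator leaves a polynomial with constant term 12, so the system is type 1.
K_v = lim_{s→0} s·G(s) = A / 12 = (1/12)·A.
e_ss = 8/K_v = 8 ⇒ K_v = 1 ⇒ A = 1/(1/12) = 12.

12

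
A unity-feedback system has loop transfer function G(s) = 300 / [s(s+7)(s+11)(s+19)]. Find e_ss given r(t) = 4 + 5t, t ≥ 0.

1463/60

G(s) has one factor of s in the denominator, so the system is type 1. By superposition:
  • 4: tracked with zero error.
  • 5t: e_ss = 5/K_v with K_v=300/1463 → 1463/60.
Total e_ss = 1463/60.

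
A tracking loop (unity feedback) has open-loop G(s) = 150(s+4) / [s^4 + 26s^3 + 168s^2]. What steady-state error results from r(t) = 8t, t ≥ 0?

Factoring s^2 from the denominator leaves a polynomial with constant term 168, so the system is type 2.
A type-2 system has K_v = ∞, so it tracks a ramp input with zero steady-state error.

0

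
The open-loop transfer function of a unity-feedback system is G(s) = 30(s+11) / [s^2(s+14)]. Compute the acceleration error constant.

165/7

Two free integrators in G(s): this is a type 2 system.
K_a = lim_{s→0} s^2·G(s) = 30·11 / (14) = 165/7.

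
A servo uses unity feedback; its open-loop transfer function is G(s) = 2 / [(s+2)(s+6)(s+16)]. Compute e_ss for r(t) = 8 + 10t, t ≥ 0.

infinity

The open loop has no poles at the origin → type 0 system. Treating each term separately:
  • 8: e_ss = 8/(1+K_p) with K_p=1/96 → 768/97.
  • 10t: a type-0 system cannot track it, e_ss → ∞.
The unbounded component dominates.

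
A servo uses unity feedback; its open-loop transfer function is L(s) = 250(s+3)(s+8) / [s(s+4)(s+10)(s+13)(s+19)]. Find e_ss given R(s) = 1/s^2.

247/150

One free integrator in L(s): this is a type 1 system.
K_v = lim_{s→0} s·L(s) = 250·3·8 / (4·10·13·19) = 150/247.
e_ss = 1/K_v = 1/(150/247) = 247/150.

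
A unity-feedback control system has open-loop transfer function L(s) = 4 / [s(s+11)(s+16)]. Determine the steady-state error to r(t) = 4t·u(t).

176

L(s) has one factor of s in the denominator, so the system is type 1.
K_v = lim_{s→0} s·L(s) = 4 / (11·16) = 1/44.
e_ss = 4/K_v = 4/(1/44) = 176.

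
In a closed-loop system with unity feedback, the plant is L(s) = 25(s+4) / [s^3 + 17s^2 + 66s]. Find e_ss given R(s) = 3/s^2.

1.98

Lowest-order denominator term is 66s, so the open loop has 1 pole at the origin → type 1 system.
K_v = lim_{s→0} s·L(s) = 25·4 / 66 = 50/33.
e_ss = 3/K_v = 3/(50/33) = 1.98.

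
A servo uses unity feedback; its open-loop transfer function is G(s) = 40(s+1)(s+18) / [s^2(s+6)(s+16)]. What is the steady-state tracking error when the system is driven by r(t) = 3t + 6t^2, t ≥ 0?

1.6

Two free integrators in G(s): this is a type 2 system. By superposition:
  • 3t: tracked with zero error.
  • 6t^2: e_ss = 12/K_a with K_a=7.5 → 1.6.
Total e_ss = 1.6.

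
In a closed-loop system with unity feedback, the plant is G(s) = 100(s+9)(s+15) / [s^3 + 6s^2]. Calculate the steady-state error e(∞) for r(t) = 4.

Factoring s^2 from the denominator leaves a polynomial with constant term 6, so the system is type 2.
K_p = ∞ for a type-2 system; e_ss to a step is zero.

0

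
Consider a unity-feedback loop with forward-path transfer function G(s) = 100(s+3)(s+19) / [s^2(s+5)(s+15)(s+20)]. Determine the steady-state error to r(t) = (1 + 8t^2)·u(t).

G(s) has two factors of s in the denominator, so the system is type 2. By superposition:
  • 1: tracked with zero error.
  • 8t^2: e_ss = 16/K_a with K_a=3.8 → 80/19.
Total e_ss = 80/19.

80/19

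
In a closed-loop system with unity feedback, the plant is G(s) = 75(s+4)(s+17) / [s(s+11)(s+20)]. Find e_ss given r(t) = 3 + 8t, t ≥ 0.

88/255

System type = 1 (one pole at s=0). By superposition:
  • 3: tracked with zero error.
  • 8t: e_ss = 8/K_v with K_v=255/11 → 88/255.
Total e_ss = 88/255.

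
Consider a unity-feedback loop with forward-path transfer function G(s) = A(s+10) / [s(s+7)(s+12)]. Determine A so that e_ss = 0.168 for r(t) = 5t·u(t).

System type = 1 (one pole at s=0).
K_v = lim_{s→0} s·G(s) = A·10 / (7·12) = (5/42)·A.
e_ss = 5/K_v = 0.168 ⇒ K_v = 625/21 ⇒ A = (625/21)/(5/42) = 250.

250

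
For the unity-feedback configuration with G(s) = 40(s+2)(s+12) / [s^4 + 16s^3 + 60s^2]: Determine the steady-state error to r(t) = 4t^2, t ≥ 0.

Lowest-order denominator term is 60s^2, so the open loop has 2 poles at the origin → type 2 system.
K_a = lim_{s→0} s^2·G(s) = 40·2·12 / 60 = 16.
r(t) = 4t^2 gives R(s) = 8/s^3.
e_ss = 8/K_a = 8/16 = 0.5.

0.5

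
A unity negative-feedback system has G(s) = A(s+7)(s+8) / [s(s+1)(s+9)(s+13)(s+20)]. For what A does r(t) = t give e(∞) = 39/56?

60

System type = 1 (one pole at s=0).
K_v = lim_{s→0} s·G(s) = A·7·8 / (1·9·13·20) = (14/585)·A.
e_ss = 1/K_v = 39/56 ⇒ K_v = 56/39 ⇒ A = (56/39)/(14/585) = 60.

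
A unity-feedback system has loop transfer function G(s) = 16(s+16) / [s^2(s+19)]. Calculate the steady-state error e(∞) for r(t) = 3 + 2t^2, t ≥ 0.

19/64

G(s) has two factors of s in the denominator, so the system is type 2. Taking each input component in turn:
  • 3: tracked with zero error.
  • 2t^2: e_ss = 4/K_a with K_a=256/19 → 19/64.
Total e_ss = 19/64.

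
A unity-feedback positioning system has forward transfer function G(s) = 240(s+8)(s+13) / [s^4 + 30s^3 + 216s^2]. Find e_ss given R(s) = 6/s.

0

The denominator has no term below 216s^2 — 2 poles at s=0, type 2.
A type-2 system has K_p = ∞, so it tracks a step input with zero steady-state error.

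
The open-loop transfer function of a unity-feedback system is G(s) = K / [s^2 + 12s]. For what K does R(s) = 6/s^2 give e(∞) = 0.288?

250

Lowest-order denominator term is 12s, so the open loop has 1 pole at the origin → type 1 system.
K_v = lim_{s→0} s·G(s) = K / 12 = (1/12)·K.
e_ss = 6/K_v = 0.288 ⇒ K_v = 125/6 ⇒ K = (125/6)/(1/12) = 250.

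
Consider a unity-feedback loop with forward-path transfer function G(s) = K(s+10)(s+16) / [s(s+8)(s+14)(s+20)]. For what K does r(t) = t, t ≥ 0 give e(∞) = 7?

2

System type = 1 (one pole at s=0).
K_v = lim_{s→0} s·G(s) = K·10·16 / (8·14·20) = (1/14)·K.
e_ss = 1/K_v = 7 ⇒ K_v = 1/7 ⇒ K = (1/7)/(1/14) = 2.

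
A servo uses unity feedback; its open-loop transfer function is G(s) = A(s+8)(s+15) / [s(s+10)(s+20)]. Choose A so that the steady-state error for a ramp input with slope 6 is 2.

The open loop has one pole at the origin → type 1 system.
K_v = lim_{s→0} s·G(s) = A·8·15 / (10·20) = 0.6·A.
e_ss = 6/K_v = 2 ⇒ K_v = 3 ⇒ A = 3/0.6 = 5.

5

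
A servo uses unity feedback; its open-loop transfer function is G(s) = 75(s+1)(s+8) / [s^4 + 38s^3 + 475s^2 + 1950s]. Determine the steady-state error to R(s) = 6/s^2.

The denominator has no term below 1950s — 1 pole at s=0, type 1.
K_v = lim_{s→0} s·G(s) = 75·1·8 / 1950 = 4/13.
e_ss = 6/K_v = 6/(4/13) = 19.5.

19.5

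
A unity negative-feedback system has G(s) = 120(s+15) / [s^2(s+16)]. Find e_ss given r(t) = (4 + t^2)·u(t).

Two free integrators in G(s): this is a type 2 system. By superposition:
  • 4: tracked with zero error.
  • t^2: e_ss = 2/K_a with K_a=112.5 → 4/225.
Total e_ss = 4/225.

4/225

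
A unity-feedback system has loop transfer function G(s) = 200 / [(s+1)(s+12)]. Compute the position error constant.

No free integrators in G(s): this is a type 0 system.
K_p = lim_{s→0} G(s) = 200 / (1·12) = 50/3.

50/3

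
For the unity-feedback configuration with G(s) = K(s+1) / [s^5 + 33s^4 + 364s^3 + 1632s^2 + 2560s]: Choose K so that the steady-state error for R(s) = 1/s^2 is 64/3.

Lowest-order denominator term is 2560s, so the open loop has 1 pole at the origin → type 1 system.
K_v = lim_{s→0} s·G(s) = K·1 / 2560 = (1/2560)·K.
e_ss = 1/K_v = 64/3 ⇒ K_v = 3/64 ⇒ K = (3/64)/(1/2560) = 120.

120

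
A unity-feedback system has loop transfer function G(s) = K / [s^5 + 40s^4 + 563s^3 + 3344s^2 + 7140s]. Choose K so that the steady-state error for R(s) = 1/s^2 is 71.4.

100

Factoring s from the denominator leaves a polynomial with constant term 7140, so the system is type 1.
K_v = lim_{s→0} s·G(s) = K / 7140 = (1/7140)·K.
e_ss = 1/K_v = 71.4 ⇒ K_v = 5/357 ⇒ K = (5/357)/(1/7140) = 100.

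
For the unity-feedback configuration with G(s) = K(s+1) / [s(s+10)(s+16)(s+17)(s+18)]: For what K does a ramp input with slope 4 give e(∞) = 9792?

The open loop has one pole at the origin → type 1 system.
K_v = lim_{s→0} s·G(s) = K·1 / (10·16·17·18) = (1/48960)·K.
e_ss = 4/K_v = 9792 ⇒ K_v = 1/2448 ⇒ K = (1/2448)/(1/48960) = 20.

20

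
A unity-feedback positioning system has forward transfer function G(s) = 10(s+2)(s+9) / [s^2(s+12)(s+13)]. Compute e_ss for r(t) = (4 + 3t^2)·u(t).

5.2

The open loop has two poles at the origin → type 2 system. Taking each input component in turn:
  • 4: tracked with zero error.
  • 3t^2: e_ss = 6/K_a with K_a=15/13 → 5.2.
Total e_ss = 5.2.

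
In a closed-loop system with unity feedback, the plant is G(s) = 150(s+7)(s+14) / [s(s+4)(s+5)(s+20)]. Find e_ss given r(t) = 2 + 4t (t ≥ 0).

16/147

System type = 1 (one pole at s=0). Taking each input component in turn:
  • 2: tracked with zero error.
  • 4t: e_ss = 4/K_v with K_v=36.75 → 16/147.
Total e_ss = 16/147.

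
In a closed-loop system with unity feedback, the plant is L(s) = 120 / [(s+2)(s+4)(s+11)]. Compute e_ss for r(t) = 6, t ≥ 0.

33/13

No free integrators in L(s): this is a type 0 system.
K_p = lim_{s→0} L(s) = 120 / (2·4·11) = 15/11.
e_ss = 6/(1 + K_p) = 6/(26/11) = 33/13.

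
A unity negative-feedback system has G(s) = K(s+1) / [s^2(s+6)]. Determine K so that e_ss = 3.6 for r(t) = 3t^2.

10

Two free integrators in G(s): this is a type 2 system.
K_a = lim_{s→0} s^2·G(s) = K·1 / (6) = (1/6)·K.
e_ss = 6/K_a = 3.6 ⇒ K_a = 5/3 ⇒ K = (5/3)/(1/6) = 10.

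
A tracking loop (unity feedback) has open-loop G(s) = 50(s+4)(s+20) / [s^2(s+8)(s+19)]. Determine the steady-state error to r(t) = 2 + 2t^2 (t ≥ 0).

0.152

Two free integrators in G(s): this is a type 2 system. Treating each term separately:
  • 2: tracked with zero error.
  • 2t^2: e_ss = 4/K_a with K_a=500/19 → 0.152.
Total e_ss = 0.152.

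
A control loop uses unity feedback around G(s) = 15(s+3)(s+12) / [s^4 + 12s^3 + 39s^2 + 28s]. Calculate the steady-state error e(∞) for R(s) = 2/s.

0

The denominator has no term below 28s — 1 pole at s=0, type 1.
A type-1 system has K_p = ∞, so it tracks a step input with zero steady-state error.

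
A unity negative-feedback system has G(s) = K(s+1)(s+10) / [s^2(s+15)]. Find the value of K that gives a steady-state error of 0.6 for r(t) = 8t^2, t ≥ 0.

40

G(s) has two factors of s in the denominator, so the system is type 2.
K_a = lim_{s→0} s^2·G(s) = K·1·10 / (15) = (2/3)·K.
e_ss = 16/K_a = 0.6 ⇒ K_a = 80/3 ⇒ K = (80/3)/(2/3) = 40.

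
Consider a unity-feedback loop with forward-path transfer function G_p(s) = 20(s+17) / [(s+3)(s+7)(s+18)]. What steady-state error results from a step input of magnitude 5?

No free integrators in G_p(s): this is a type 0 system.
K_p = lim_{s→0} G_p(s) = 20·17 / (3·7·18) = 170/189.
e_ss = 5/(1 + K_p) = 5/(359/189) = 945/359.

945/359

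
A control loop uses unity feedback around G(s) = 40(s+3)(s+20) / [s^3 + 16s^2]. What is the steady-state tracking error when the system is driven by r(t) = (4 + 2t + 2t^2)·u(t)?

Factoring s^2 from the denominator leaves a polynomial with constant term 16, so the system is type 2. By superposition:
  • 4: tracked with zero error.
  • 2t: tracked with zero error.
  • 2t^2: e_ss = 4/K_a with K_a=150 → 2/75.
Total e_ss = 2/75.

2/75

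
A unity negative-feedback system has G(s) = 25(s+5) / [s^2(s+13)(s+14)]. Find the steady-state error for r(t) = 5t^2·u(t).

14.56

Two free integrators in G(s): this is a type 2 system.
K_a = lim_{s→0} s^2·G(s) = 25·5 / (13·14) = 125/182.
r(t) = 5t^2 gives R(s) = 10/s^3.
e_ss = 10/K_a = 10/(125/182) = 14.56.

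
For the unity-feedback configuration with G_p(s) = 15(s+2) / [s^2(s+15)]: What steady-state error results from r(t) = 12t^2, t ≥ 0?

12

Two free integrators in G_p(s): this is a type 2 system.
K_a = lim_{s→0} s^2·G_p(s) = 15·2 / (15) = 2.
r(t) = 12t^2 gives R(s) = 24/s^3.
e_ss = 24/K_a = 24/2 = 12.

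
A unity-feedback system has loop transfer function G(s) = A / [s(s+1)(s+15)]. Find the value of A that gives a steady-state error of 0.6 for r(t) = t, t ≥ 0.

25

G(s) has one factor of s in the denominator, so the system is type 1.
K_v = lim_{s→0} s·G(s) = A / (1·15) = (1/15)·A.
e_ss = 1/K_v = 0.6 ⇒ K_v = 5/3 ⇒ A = (5/3)/(1/15) = 25.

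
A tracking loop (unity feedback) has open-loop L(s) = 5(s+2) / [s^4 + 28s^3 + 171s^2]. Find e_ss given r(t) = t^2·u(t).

The denominator has no term below 171s^2 — 2 poles at s=0, type 2.
K_a = lim_{s→0} s^2·L(s) = 5·2 / 171 = 10/171.
r(t) = t^2 gives R(s) = 2/s^3.
e_ss = 2/K_a = 2/(10/171) = 34.2.

34.2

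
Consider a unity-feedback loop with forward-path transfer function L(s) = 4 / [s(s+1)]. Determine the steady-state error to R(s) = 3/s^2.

One free integrator in L(s): this is a type 1 system.
K_v = lim_{s→0} s·L(s) = 4 / (1) = 4.
e_ss = 3/K_v = 3/4 = 0.75.

0.75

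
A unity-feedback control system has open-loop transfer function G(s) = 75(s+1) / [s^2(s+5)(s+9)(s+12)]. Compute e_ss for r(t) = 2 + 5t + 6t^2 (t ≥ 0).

System type = 2 (two poles at s=0). By superposition:
  • 2: tracked with zero error.
  • 5t: tracked with zero error.
  • 6t^2: e_ss = 12/K_a with K_a=5/36 → 86.4.
Total e_ss = 86.4.

86.4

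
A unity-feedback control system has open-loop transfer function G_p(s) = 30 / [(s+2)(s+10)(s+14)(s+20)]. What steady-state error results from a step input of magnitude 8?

No free integrators in G_p(s): this is a type 0 system.
K_p = lim_{s→0} G_p(s) = 30 / (2·10·14·20) = 3/560.
e_ss = 8/(1 + K_p) = 8/(563/560) = 4480/563.

4480/563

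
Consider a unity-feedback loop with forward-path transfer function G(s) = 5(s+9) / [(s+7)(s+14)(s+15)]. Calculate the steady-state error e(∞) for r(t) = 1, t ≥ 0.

No free integrators in G(s): this is a type 0 system.
K_p = lim_{s→0} G(s) = 5·9 / (7·14·15) = 3/98.
e_ss = 1/(1 + K_p) = 1/(101/98) = 98/101.

98/101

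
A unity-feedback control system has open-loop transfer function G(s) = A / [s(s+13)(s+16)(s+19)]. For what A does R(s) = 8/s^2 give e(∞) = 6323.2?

System type = 1 (one pole at s=0).
K_v = lim_{s→0} s·G(s) = A / (13·16·19) = (1/3952)·A.
e_ss = 8/K_v = 6323.2 ⇒ K_v = 5/3952 ⇒ A = (5/3952)/(1/3952) = 5.

5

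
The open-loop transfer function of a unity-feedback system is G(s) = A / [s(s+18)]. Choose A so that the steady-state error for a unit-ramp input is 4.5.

System type = 1 (one pole at s=0).
K_v = lim_{s→0} s·G(s) = A / (18) = (1/18)·A.
e_ss = 1/K_v = 4.5 ⇒ K_v = 2/9 ⇒ A = (2/9)/(1/18) = 4.

4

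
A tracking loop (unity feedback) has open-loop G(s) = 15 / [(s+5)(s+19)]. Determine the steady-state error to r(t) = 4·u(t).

38/11

System type = 0 (no poles at s=0).
K_p = lim_{s→0} G(s) = 15 / (5·19) = 3/19.
e_ss = 4/(1 + K_p) = 4/(22/19) = 38/11.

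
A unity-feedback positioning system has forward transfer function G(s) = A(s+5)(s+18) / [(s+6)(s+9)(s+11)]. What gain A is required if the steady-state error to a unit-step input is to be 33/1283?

250

G(s) has no factors of s in the denominator, so the system is type 0.
K_p = lim_{s→0} G(s) = A·5·18 / (6·9·11) = (5/33)·A.
e_ss = 1/(1 + K_p) = 33/1283 ⇒ 1 + (5/33)·A = 1283/33 ⇒ A = 250.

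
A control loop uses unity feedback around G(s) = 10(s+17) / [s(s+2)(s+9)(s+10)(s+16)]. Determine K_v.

17/288

G(s) has one factor of s in the denominator, so the system is type 1.
K_v = lim_{s→0} s·G(s) = 10·17 / (2·9·10·16) = 17/288.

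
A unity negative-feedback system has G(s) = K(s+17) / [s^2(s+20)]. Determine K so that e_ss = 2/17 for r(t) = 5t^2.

100

System type = 2 (two poles at s=0).
K_a = lim_{s→0} s^2·G(s) = K·17 / (20) = 0.85·K.
e_ss = 10/K_a = 2/17 ⇒ K_a = 85 ⇒ K = 85/0.85 = 100.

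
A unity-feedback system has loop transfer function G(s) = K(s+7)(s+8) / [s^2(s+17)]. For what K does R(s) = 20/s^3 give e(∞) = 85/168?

G(s) has two factors of s in the denominator, so the system is type 2.
K_a = lim_{s→0} s^2·G(s) = K·7·8 / (17) = (56/17)·K.
e_ss = 20/K_a = 85/168 ⇒ K_a = 672/17 ⇒ K = (672/17)/(56/17) = 12.

12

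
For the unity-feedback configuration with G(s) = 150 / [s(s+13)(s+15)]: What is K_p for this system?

infinity

K_p = lim_{s→0} G(s); with 1 pole at the origin the limit diverges, so K_p = ∞.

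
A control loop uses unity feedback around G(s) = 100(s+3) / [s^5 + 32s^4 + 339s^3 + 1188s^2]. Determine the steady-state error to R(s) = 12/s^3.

47.52

Lowest-order denominator term is 1188s^2, so the open loop has 2 poles at the origin → type 2 system.
K_a = lim_{s→0} s^2·G(s) = 100·3 / 1188 = 25/99.
r(t) = 6t^2 gives R(s) = 12/s^3.
e_ss = 12/K_a = 12/(25/99) = 47.52.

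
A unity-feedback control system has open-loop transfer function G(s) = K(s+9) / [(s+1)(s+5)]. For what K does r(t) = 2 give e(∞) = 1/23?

No free integrators in G(s): this is a type 0 system.
K_p = lim_{s→0} G(s) = K·9 / (1·5) = 1.8·K.
e_ss = 2/(1 + K_p) = 1/23 ⇒ 1 + 1.8·K = 46 ⇒ K = 25.

25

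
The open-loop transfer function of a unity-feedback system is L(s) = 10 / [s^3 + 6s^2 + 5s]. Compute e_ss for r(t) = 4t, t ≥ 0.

2

The denominator has no term below 5s — 1 pole at s=0, type 1.
K_v = lim_{s→0} s·L(s) = 10 / 5 = 2.
e_ss = 4/K_v = 4/2 = 2.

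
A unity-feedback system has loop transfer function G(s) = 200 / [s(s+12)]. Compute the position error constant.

K_p = lim_{s→0} G(s); with 1 pole at the origin the limit diverges, so K_p = ∞.

infinity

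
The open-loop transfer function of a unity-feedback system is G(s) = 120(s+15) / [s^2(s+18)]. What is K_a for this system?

System type = 2 (two poles at s=0).
K_a = lim_{s→0} s^2·G(s) = 120·15 / (18) = 100.

100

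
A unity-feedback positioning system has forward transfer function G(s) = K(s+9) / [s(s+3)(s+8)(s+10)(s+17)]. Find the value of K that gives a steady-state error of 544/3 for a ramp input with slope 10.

25

G(s) has one factor of s in the denominator, so the system is type 1.
K_v = lim_{s→0} s·G(s) = K·9 / (3·8·10·17) = (3/1360)·K.
e_ss = 10/K_v = 544/3 ⇒ K_v = 15/272 ⇒ K = (15/272)/(3/1360) = 25.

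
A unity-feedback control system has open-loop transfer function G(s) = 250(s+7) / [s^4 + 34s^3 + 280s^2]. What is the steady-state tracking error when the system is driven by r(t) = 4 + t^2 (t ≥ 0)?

0.32

Lowest-order denominator term is 280s^2, so the open loop has 2 poles at the origin → type 2 system. Treating each term separately:
  • 4: tracked with zero error.
  • t^2: e_ss = 2/K_a with K_a=6.25 → 0.32.
Total e_ss = 0.32.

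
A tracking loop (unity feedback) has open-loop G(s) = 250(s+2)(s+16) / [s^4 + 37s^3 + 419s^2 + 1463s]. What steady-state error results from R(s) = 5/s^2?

1463/1600

The denominator has no term below 1463s — 1 pole at s=0, type 1.
K_v = lim_{s→0} s·G(s) = 250·2·16 / 1463 = 8000/1463.
e_ss = 5/K_v = 5/(8000/1463) = 1463/1600.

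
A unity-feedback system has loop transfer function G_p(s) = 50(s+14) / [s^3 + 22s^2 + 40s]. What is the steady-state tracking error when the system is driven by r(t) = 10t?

4/7

Lowest-order denominator term is 40s, so the open loop has 1 pole at the origin → type 1 system.
K_v = lim_{s→0} s·G_p(s) = 50·14 / 40 = 17.5.
e_ss = 10/K_v = 10/17.5 = 4/7.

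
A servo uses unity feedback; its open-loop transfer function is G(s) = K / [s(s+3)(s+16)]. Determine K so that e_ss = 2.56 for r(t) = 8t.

150

One free integrator in G(s): this is a type 1 system.
K_v = lim_{s→0} s·G(s) = K / (3·16) = (1/48)·K.
e_ss = 8/K_v = 2.56 ⇒ K_v = 3.125 ⇒ K = 3.125/(1/48) = 150.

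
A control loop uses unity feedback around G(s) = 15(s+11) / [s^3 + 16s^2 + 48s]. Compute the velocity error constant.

3.4375

Lowest-order denominator term is 48s, so the open loop has 1 pole at the origin → type 1 system.
K_v = lim_{s→0} s·G(s) = 15·11 / 48 = 3.4375.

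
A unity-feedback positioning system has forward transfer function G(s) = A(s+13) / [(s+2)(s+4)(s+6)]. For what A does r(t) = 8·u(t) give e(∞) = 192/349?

50

System type = 0 (no poles at s=0).
K_p = lim_{s→0} G(s) = A·13 / (2·4·6) = (13/48)·A.
e_ss = 8/(1 + K_p) = 192/349 ⇒ 1 + (13/48)·A = 349/24 ⇒ A = 50.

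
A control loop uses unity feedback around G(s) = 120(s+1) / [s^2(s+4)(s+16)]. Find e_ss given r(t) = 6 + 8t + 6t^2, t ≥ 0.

The open loop has two poles at the origin → type 2 system. Treating each term separately:
  • 6: tracked with zero error.
  • 8t: tracked with zero error.
  • 6t^2: e_ss = 12/K_a with K_a=1.875 → 6.4.
Total e_ss = 6.4.

6.4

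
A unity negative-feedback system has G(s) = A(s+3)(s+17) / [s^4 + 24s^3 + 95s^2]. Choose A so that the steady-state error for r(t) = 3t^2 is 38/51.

15

Factoring s^2 from the denominator leaves a polynomial with constant term 95, so the system is type 2.
K_a = lim_{s→0} s^2·G(s) = A·3·17 / 95 = (51/95)·A.
e_ss = 6/K_a = 38/51 ⇒ K_a = 153/19 ⇒ A = (153/19)/(51/95) = 15.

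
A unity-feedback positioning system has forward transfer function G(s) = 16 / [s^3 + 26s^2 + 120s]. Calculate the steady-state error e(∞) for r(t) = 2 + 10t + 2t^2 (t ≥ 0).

infinity

Lowest-order denominator term is 120s, so the open loop has 1 pole at the origin → type 1 system. By superposition:
  • 2: tracked with zero error.
  • 10t: e_ss = 10/K_v with K_v=2/15 → 75.
  • 2t^2: a type-1 system cannot track it, e_ss → ∞.
The unbounded component dominates.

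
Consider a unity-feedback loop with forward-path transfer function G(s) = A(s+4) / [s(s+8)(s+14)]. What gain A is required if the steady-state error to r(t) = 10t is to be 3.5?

One free integrator in G(s): this is a type 1 system.
K_v = lim_{s→0} s·G(s) = A·4 / (8·14) = (1/28)·A.
e_ss = 10/K_v = 3.5 ⇒ K_v = 20/7 ⇒ A = (20/7)/(1/28) = 80.

80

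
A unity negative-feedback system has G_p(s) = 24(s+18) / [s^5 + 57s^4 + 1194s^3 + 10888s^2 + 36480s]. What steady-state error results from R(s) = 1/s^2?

The denominator has no term below 36480s — 1 pole at s=0, type 1.
K_v = lim_{s→0} s·G_p(s) = 24·18 / 36480 = 9/760.
e_ss = 1/K_v = 1/(9/760) = 760/9.

760/9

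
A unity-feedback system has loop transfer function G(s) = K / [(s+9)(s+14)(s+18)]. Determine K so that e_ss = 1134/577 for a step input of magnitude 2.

System type = 0 (no poles at s=0).
K_p = lim_{s→0} G(s) = K / (9·14·18) = (1/2268)·K.
e_ss = 2/(1 + K_p) = 1134/577 ⇒ 1 + (1/2268)·K = 577/567 ⇒ K = 40.

40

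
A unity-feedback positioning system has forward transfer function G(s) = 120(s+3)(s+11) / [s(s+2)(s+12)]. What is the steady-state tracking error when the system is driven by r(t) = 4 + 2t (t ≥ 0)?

One free integrator in G(s): this is a type 1 system. Treating each term separately:
  • 4: tracked with zero error.
  • 2t: e_ss = 2/K_v with K_v=165 → 2/165.
Total e_ss = 2/165.

2/165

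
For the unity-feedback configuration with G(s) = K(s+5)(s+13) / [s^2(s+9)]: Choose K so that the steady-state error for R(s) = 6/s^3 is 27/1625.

The open loop has two poles at the origin → type 2 system.
K_a = lim_{s→0} s^2·G(s) = K·5·13 / (9) = (65/9)·K.
e_ss = 6/K_a = 27/1625 ⇒ K_a = 3250/9 ⇒ K = (3250/9)/(65/9) = 50.

50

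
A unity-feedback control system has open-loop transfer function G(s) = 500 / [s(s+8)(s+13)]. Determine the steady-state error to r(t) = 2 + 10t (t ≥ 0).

2.08

The open loop has one pole at the origin → type 1 system. Taking each input component in turn:
  • 2: tracked with zero error.
  • 10t: e_ss = 10/K_v with K_v=125/26 → 2.08.
Total e_ss = 2.08.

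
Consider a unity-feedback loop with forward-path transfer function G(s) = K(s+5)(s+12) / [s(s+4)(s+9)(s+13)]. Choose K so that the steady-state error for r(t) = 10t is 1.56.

50

One free integrator in G(s): this is a type 1 system.
K_v = lim_{s→0} s·G(s) = K·5·12 / (4·9·13) = (5/39)·K.
e_ss = 10/K_v = 1.56 ⇒ K_v = 250/39 ⇒ K = (250/39)/(5/39) = 50.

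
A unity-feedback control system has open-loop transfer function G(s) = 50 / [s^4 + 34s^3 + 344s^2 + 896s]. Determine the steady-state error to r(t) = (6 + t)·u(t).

The denominator has no term below 896s — 1 pole at s=0, type 1. Treating each term separately:
  • 6: tracked with zero error.
  • t: e_ss = 1/K_v with K_v=25/448 → 17.92.
Total e_ss = 17.92.

17.92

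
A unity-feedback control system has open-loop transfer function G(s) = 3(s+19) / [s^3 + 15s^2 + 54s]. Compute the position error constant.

infinity

K_p = lim_{s→0} G(s); with 1 pole at the origin the limit diverges, so K_p = ∞.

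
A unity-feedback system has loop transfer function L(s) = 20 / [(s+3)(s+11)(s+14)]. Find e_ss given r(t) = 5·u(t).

1155/241

L(s) has no factors of s in the denominator, so the system is type 0.
K_p = lim_{s→0} L(s) = 20 / (3·11·14) = 10/231.
e_ss = 5/(1 + K_p) = 5/(241/231) = 1155/241.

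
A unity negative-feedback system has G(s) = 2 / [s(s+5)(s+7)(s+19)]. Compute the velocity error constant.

2/665

System type = 1 (one pole at s=0).
K_v = lim_{s→0} s·G(s) = 2 / (5·7·19) = 2/665.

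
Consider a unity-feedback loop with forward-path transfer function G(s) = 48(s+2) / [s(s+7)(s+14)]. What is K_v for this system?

G(s) has one factor of s in the denominator, so the system is type 1.
K_v = lim_{s→0} s·G(s) = 48·2 / (7·14) = 48/49.

48/49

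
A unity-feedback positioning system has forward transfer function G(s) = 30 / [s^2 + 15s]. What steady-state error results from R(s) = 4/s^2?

Lowest-order denominator term is 15s, so the open loop has 1 pole at the origin → type 1 system.
K_v = lim_{s→0} s·G(s) = 30 / 15 = 2.
e_ss = 4/K_v = 4/2 = 2.

2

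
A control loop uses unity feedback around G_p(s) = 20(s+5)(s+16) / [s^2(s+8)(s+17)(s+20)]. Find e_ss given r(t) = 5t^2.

17

System type = 2 (two poles at s=0).
K_a = lim_{s→0} s^2·G_p(s) = 20·5·16 / (8·17·20) = 10/17.
r(t) = 5t^2 gives R(s) = 10/s^3.
e_ss = 10/K_a = 10/(10/17) = 17.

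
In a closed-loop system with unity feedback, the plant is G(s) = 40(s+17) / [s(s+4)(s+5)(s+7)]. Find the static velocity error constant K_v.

The open loop has one pole at the origin → type 1 system.
K_v = lim_{s→0} s·G(s) = 40·17 / (4·5·7) = 34/7.

34/7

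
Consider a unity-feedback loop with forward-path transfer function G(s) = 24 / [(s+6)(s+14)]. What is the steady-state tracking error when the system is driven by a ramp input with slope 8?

infinity

No free integrators in G(s): this is a type 0 system.
For a type-0 system K_v = 0, so e_ss to a ramp input is unbounded.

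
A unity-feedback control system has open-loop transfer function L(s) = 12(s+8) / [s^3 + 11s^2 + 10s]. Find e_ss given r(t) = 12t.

Factoring s from the denominator leaves a polynomial with constant term 10, so the system is type 1.
K_v = lim_{s→0} s·L(s) = 12·8 / 10 = 9.6.
e_ss = 12/K_v = 12/9.6 = 1.25.

1.25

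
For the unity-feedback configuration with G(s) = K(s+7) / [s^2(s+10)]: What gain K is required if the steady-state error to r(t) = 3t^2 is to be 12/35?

G(s) has two factors of s in the denominator, so the system is type 2.
K_a = lim_{s→0} s^2·G(s) = K·7 / (10) = 0.7·K.
e_ss = 6/K_a = 12/35 ⇒ K_a = 17.5 ⇒ K = 17.5/0.7 = 25.

25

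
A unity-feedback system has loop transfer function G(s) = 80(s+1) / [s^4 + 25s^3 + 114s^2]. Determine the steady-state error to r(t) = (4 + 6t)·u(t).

Factoring s^2 from the denominator leaves a polynomial with constant term 114, so the system is type 2. Taking each input component in turn:
  • 4: tracked with zero error.
  • 6t: tracked with zero error.
Total e_ss = 0.

0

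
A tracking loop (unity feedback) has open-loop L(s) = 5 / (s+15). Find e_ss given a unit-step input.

0.75

System type = 0 (no poles at s=0).
K_p = lim_{s→0} L(s) = 5 / (15) = 1/3.
e_ss = 1/(1 + K_p) = 1/(4/3) = 0.75.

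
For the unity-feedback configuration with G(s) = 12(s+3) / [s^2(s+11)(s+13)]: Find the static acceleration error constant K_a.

36/143

System type = 2 (two poles at s=0).
K_a = lim_{s→0} s^2·G(s) = 12·3 / (11·13) = 36/143.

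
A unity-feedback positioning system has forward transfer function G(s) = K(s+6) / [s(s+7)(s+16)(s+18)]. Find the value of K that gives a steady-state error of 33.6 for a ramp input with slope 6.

60

System type = 1 (one pole at s=0).
K_v = lim_{s→0} s·G(s) = K·6 / (7·16·18) = (1/336)·K.
e_ss = 6/K_v = 33.6 ⇒ K_v = 5/28 ⇒ K = (5/28)/(1/336) = 60.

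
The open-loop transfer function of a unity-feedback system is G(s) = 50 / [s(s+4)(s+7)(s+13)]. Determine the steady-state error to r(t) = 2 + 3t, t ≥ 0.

System type = 1 (one pole at s=0). Treating each term separately:
  • 2: tracked with zero error.
  • 3t: e_ss = 3/K_v with K_v=25/182 → 21.84.
Total e_ss = 21.84.

21.84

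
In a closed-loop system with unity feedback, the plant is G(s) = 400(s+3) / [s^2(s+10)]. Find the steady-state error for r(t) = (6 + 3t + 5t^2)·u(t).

1/12

System type = 2 (two poles at s=0). Taking each input component in turn:
  • 6: tracked with zero error.
  • 3t: tracked with zero error.
  • 5t^2: e_ss = 10/K_a with K_a=120 → 1/12.
Total e_ss = 1/12.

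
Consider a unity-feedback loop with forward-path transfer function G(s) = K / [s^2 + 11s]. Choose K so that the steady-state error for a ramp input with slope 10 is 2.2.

50

Factoring s from the denominator leaves a polynomial with constant term 11, so the system is type 1.
K_v = lim_{s→0} s·G(s) = K / 11 = (1/11)·K.
e_ss = 10/K_v = 2.2 ⇒ K_v = 50/11 ⇒ K = (50/11)/(1/11) = 50.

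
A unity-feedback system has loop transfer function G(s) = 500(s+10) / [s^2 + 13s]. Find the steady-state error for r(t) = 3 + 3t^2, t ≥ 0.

infinity

The denominator has no term below 13s — 1 pole at s=0, type 1. Treating each term separately:
  • 3: tracked with zero error.
  • 3t^2: a type-1 system cannot track it, e_ss → ∞.
The unbounded component dominates.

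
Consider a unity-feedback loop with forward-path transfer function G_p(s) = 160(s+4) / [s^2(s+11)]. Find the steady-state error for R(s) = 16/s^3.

System type = 2 (two poles at s=0).
K_a = lim_{s→0} s^2·G_p(s) = 160·4 / (11) = 640/11.
r(t) = 8t^2 gives R(s) = 16/s^3.
e_ss = 16/K_a = 16/(640/11) = 0.275.

0.275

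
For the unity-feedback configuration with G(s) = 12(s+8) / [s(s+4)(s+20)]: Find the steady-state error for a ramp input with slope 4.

System type = 1 (one pole at s=0).
K_v = lim_{s→0} s·G(s) = 12·8 / (4·20) = 1.2.
e_ss = 4/K_v = 4/1.2 = 10/3.

10/3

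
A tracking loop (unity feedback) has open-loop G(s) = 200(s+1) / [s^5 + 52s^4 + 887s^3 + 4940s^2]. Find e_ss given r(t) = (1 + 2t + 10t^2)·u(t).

Factoring s^2 from the denominator leaves a polynomial with constant term 4940, so the system is type 2. Taking each input component in turn:
  • 1: tracked with zero error.
  • 2t: tracked with zero error.
  • 10t^2: e_ss = 20/K_a with K_a=10/247 → 494.
Total e_ss = 494.

494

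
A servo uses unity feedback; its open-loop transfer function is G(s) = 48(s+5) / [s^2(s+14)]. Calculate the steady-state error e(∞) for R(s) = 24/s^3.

Two free integrators in G(s): this is a type 2 system.
K_a = lim_{s→0} s^2·G(s) = 48·5 / (14) = 120/7.
r(t) = 12t^2 gives R(s) = 24/s^3.
e_ss = 24/K_a = 24/(120/7) = 1.4.

1.4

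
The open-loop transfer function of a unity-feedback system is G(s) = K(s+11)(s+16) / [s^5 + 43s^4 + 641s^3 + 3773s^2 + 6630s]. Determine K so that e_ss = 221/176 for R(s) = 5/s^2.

150

The denominator has no term below 6630s — 1 pole at s=0, type 1.
K_v = lim_{s→0} s·G(s) = K·11·16 / 6630 = (88/3315)·K.
e_ss = 5/K_v = 221/176 ⇒ K_v = 880/221 ⇒ K = (880/221)/(88/3315) = 150.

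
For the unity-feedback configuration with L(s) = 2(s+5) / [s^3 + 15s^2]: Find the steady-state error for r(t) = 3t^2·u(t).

The denominator has no term below 15s^2 — 2 poles at s=0, type 2.
K_a = lim_{s→0} s^2·L(s) = 2·5 / 15 = 2/3.
r(t) = 3t^2 gives R(s) = 6/s^3.
e_ss = 6/K_a = 6/(2/3) = 9.

9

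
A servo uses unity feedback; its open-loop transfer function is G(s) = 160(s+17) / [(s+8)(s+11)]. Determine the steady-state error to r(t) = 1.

11/351

No free integrators in G(s): this is a type 0 system.
K_p = lim_{s→0} G(s) = 160·17 / (8·11) = 340/11.
e_ss = 1/(1 + K_p) = 1/(351/11) = 11/351.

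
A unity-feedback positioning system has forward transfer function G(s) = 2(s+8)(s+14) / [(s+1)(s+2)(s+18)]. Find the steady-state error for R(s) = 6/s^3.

The open loop has no poles at the origin → type 0 system.
For a type-0 system K_a = 0, so e_ss to a parabolic input is unbounded.

infinity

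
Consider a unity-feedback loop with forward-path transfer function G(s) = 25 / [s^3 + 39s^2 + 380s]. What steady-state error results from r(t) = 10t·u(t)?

The denominator has no term below 380s — 1 pole at s=0, type 1.
K_v = lim_{s→0} s·G(s) = 25 / 380 = 5/76.
e_ss = 10/K_v = 10/(5/76) = 152.

152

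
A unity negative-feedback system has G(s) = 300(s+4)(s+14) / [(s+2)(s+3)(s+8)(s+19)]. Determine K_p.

350/19

G(s) has no factors of s in the denominator, so the system is type 0.
K_p = lim_{s→0} G(s) = 300·4·14 / (2·3·8·19) = 350/19.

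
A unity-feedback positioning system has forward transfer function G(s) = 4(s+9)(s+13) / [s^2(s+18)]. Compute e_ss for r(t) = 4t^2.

4/13

G(s) has two factors of s in the denominator, so the system is type 2.
K_a = lim_{s→0} s^2·G(s) = 4·9·13 / (18) = 26.
r(t) = 4t^2 gives R(s) = 8/s^3.
e_ss = 8/K_a = 8/26 = 4/13.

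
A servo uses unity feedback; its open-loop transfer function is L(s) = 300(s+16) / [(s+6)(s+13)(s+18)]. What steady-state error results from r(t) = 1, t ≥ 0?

L(s) has no factors of s in the denominator, so the system is type 0.
K_p = lim_{s→0} L(s) = 300·16 / (6·13·18) = 400/117.
e_ss = 1/(1 + K_p) = 1/(517/117) = 117/517.

117/517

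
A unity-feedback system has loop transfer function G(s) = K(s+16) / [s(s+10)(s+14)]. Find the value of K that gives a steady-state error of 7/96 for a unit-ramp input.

120

System type = 1 (one pole at s=0).
K_v = lim_{s→0} s·G(s) = K·16 / (10·14) = (4/35)·K.
e_ss = 1/K_v = 7/96 ⇒ K_v = 96/7 ⇒ K = (96/7)/(4/35) = 120.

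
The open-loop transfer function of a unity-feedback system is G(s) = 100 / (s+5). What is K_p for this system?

20

The open loop has no poles at the origin → type 0 system.
K_p = lim_{s→0} G(s) = 100 / (5) = 20.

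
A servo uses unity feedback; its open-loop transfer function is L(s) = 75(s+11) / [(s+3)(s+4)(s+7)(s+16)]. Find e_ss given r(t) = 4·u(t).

The open loop has no poles at the origin → type 0 system.
K_p = lim_{s→0} L(s) = 75·11 / (3·4·7·16) = 275/448.
e_ss = 4/(1 + K_p) = 4/(723/448) = 1792/723.

1792/723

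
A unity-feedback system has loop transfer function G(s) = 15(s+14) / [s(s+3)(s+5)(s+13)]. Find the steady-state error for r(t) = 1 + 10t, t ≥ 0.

One free integrator in G(s): this is a type 1 system. Treating each term separately:
  • 1: tracked with zero error.
  • 10t: e_ss = 10/K_v with K_v=14/13 → 65/7.
Total e_ss = 65/7.

65/7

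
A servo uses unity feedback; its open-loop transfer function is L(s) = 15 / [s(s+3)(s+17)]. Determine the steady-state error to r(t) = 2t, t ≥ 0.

6.8

System type = 1 (one pole at s=0).
K_v = lim_{s→0} s·L(s) = 15 / (3·17) = 5/17.
e_ss = 2/K_v = 2/(5/17) = 6.8.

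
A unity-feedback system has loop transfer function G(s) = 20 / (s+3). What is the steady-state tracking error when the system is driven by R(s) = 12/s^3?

System type = 0 (no poles at s=0).
For a type-0 system K_a = 0, so e_ss to a parabolic input is unbounded.

infinity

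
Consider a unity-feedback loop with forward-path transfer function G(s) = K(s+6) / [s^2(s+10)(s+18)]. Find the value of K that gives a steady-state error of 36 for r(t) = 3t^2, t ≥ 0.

System type = 2 (two poles at s=0).
K_a = lim_{s→0} s^2·G(s) = K·6 / (10·18) = (1/30)·K.
e_ss = 6/K_a = 36 ⇒ K_a = 1/6 ⇒ K = (1/6)/(1/30) = 5.

5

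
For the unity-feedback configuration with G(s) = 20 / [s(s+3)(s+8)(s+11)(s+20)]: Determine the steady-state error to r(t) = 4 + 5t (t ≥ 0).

G(s) has one factor of s in the denominator, so the system is type 1. Taking each input component in turn:
  • 4: tracked with zero error.
  • 5t: e_ss = 5/K_v with K_v=1/264 → 1320.
Total e_ss = 1320.

1320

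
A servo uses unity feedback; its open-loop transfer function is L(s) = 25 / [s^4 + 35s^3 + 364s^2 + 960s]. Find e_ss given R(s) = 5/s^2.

Factoring s from the denominator leaves a polynomial with constant term 960, so the system is type 1.
K_v = lim_{s→0} s·L(s) = 25 / 960 = 5/192.
e_ss = 5/K_v = 5/(5/192) = 192.

192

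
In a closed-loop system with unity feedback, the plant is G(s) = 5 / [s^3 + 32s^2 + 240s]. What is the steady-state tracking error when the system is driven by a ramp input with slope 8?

The denominator has no term below 240s — 1 pole at s=0, type 1.
K_v = lim_{s→0} s·G(s) = 5 / 240 = 1/48.
e_ss = 8/K_v = 8/(1/48) = 384.

384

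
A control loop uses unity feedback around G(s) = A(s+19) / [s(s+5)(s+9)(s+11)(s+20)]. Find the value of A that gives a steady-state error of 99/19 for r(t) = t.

100

One free integrator in G(s): this is a type 1 system.
K_v = lim_{s→0} s·G(s) = A·19 / (5·9·11·20) = (19/9900)·A.
e_ss = 1/K_v = 99/19 ⇒ K_v = 19/99 ⇒ A = (19/99)/(19/9900) = 100.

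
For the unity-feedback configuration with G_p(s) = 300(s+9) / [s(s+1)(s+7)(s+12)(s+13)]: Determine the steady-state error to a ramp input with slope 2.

182/225

One free integrator in G_p(s): this is a type 1 system.
K_v = lim_{s→0} s·G_p(s) = 300·9 / (1·7·12·13) = 225/91.
e_ss = 2/K_v = 2/(225/91) = 182/225.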